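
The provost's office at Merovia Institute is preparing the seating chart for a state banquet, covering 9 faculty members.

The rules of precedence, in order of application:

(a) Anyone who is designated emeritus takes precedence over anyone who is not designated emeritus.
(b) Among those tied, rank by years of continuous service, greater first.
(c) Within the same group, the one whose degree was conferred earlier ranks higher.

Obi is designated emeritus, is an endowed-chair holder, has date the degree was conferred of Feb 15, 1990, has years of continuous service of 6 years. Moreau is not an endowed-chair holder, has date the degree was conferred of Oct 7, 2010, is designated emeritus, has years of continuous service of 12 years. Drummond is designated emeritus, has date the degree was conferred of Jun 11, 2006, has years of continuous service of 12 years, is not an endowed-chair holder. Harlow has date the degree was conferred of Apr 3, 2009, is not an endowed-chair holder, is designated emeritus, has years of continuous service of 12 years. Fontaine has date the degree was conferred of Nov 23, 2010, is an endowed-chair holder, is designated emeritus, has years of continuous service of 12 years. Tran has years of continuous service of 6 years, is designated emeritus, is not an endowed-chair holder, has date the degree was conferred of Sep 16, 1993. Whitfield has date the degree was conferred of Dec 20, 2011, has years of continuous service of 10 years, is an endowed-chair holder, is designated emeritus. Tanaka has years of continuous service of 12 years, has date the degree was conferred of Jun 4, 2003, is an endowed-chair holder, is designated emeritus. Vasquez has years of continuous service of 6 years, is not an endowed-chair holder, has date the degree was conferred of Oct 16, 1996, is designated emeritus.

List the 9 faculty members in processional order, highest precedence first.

Tanaka, Drummond, Harlow, Moreau, Fontaine, Whitfield, Obi, Tran, Vasquez

By the first rule: Tanaka, Drummond, Harlow, Moreau, Fontaine, Whitfield, Obi, Tran and Vasquez (each designated emeritus).
Among Tanaka, Drummond, Harlow, Moreau, Fontaine, Whitfield, Obi, Tran and Vasquez, by years of continuous service (higher first): Tanaka, Drummond, Harlow, Moreau and Fontaine (12 years) before Whitfield (10 years) before Obi, Tran and Vasquez (6 years).
Among Tanaka, Drummond, Harlow, Moreau and Fontaine, by date the degree was conferred (earlier first): Tanaka (Jun 4, 2003) before Drummond (Jun 11, 2006) before Harlow (Apr 3, 2009) before Moreau (Oct 7, 2010) before Fontaine (Nov 23, 2010).
Among Obi, Tran and Vasquez, by date the degree was conferred (earlier first): Obi (Feb 15, 1990) before Tran (Sep 16, 1993) before Vasquez (Oct 16, 1996).
Full order: Tanaka, Drummond, Harlow, Moreau, Fontaine, Whitfield, Obi, Tran, Vasquez.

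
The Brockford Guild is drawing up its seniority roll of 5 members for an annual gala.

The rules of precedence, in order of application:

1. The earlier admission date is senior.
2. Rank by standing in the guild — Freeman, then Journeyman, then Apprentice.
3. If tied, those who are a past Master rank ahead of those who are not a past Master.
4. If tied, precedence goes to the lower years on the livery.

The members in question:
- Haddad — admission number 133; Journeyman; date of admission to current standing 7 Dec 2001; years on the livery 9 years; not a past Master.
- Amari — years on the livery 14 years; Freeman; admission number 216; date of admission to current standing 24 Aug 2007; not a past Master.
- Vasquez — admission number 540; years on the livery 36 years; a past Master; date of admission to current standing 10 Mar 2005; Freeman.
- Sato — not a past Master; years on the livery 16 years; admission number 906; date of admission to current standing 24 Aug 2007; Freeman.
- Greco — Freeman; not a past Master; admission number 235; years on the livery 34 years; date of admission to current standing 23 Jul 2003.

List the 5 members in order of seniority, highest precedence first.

By date of admission to current standing (earlier first): Haddad (7 Dec 2001); then Greco (23 Jul 2003); then Vasquez (10 Mar 2005); then Amari and Sato (both 24 Aug 2007).
Amari and Sato are each Freeman, so the next rule applies.
Amari and Sato are each not a past Master, so the next rule applies.
Among Amari and Sato, by years on the livery (lower first): Amari (14 years) before Sato (16 years).
Full order: Haddad, Greco, Vasquez, Amari, Sato.

Haddad, Greco, Vasquez, Amari, Sato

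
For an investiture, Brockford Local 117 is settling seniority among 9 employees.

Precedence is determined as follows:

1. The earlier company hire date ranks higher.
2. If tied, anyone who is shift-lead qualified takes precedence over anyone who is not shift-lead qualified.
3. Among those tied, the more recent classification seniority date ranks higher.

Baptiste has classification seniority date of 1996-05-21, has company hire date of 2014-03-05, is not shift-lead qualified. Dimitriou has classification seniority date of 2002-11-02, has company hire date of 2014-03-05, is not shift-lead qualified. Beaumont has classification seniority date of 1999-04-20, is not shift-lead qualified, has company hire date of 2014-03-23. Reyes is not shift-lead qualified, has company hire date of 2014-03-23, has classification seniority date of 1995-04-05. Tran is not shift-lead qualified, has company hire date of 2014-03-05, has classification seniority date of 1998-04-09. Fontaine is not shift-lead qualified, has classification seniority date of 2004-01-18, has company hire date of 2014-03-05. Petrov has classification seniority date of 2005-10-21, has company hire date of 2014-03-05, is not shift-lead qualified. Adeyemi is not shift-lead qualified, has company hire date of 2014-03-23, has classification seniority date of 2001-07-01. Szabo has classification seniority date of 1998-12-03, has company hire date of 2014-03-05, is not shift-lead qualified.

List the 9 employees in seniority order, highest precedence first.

Petrov, Fontaine, Dimitriou, Szabo, Tran, Baptiste, Adeyemi, Beaumont, Reyes

By company hire date (earlier first): Petrov, Fontaine, Dimitriou, Szabo, Tran and Baptiste (each 2014-03-05); then Adeyemi, Beaumont and Reyes (each 2014-03-23).
Petrov, Fontaine, Dimitriou, Szabo, Tran and Baptiste are each not shift-lead qualified, so the next rule applies.
Among Petrov, Fontaine, Dimitriou, Szabo, Tran and Baptiste, by classification seniority date (later first): Petrov (2005-10-21) before Fontaine (2004-01-18) before Dimitriou (2002-11-02) before Szabo (1998-12-03) before Tran (1998-04-09) before Baptiste (1996-05-21).
Adeyemi, Beaumont and Reyes are each not shift-lead qualified, so the next rule applies.
Among Adeyemi, Beaumont and Reyes, by classification seniority date (later first): Adeyemi (2001-07-01) before Beaumont (1999-04-20) before Reyes (1995-04-05).
Full order: Petrov, Fontaine, Dimitriou, Szabo, Tran, Baptiste, Adeyemi, Beaumont, Reyes.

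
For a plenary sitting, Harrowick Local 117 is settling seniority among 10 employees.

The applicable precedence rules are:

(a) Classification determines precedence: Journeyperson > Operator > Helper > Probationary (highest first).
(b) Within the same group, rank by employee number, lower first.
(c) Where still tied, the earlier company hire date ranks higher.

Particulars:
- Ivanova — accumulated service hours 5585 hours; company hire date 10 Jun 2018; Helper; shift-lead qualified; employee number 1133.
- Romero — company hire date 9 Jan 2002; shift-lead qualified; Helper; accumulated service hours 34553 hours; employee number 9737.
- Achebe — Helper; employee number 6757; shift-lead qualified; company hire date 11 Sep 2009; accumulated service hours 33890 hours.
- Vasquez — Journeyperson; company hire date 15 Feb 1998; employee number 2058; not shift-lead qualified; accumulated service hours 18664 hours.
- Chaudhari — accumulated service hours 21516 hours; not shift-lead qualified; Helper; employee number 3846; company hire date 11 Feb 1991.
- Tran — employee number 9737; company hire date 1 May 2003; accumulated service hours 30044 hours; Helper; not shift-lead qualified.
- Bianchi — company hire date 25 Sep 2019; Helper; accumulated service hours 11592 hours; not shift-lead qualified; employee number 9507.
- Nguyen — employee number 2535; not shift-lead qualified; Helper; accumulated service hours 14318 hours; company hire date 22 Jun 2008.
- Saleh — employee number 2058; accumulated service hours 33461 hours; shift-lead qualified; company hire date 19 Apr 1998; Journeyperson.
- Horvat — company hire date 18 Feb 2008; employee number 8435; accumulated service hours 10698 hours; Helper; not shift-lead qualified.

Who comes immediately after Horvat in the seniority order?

By classification: Vasquez and Saleh (Journeyperson); then Ivanova, Nguyen, Chaudhari, Achebe, Horvat, Bianchi, Romero and Tran (Helper).
Vasquez and Saleh both have employee number 2058, so the next rule applies.
Among Vasquez and Saleh, by company hire date (earlier first): Vasquez (15 Feb 1998) before Saleh (19 Apr 1998).
Among Ivanova, Nguyen, Chaudhari, Achebe, Horvat, Bianchi, Romero and Tran, by employee number (lower first): Ivanova (1133) before Nguyen (2535) before Chaudhari (3846) before Achebe (6757) before Horvat (8435) before Bianchi (9507) before Romero and Tran (9737).
Among Romero and Tran, by company hire date (earlier first): Romero (9 Jan 2002) before Tran (1 May 2003).
Order: Vasquez, Saleh, Ivanova, Nguyen, Chaudhari, Achebe, Horvat, Bianchi, Romero, Tran.

Bianchi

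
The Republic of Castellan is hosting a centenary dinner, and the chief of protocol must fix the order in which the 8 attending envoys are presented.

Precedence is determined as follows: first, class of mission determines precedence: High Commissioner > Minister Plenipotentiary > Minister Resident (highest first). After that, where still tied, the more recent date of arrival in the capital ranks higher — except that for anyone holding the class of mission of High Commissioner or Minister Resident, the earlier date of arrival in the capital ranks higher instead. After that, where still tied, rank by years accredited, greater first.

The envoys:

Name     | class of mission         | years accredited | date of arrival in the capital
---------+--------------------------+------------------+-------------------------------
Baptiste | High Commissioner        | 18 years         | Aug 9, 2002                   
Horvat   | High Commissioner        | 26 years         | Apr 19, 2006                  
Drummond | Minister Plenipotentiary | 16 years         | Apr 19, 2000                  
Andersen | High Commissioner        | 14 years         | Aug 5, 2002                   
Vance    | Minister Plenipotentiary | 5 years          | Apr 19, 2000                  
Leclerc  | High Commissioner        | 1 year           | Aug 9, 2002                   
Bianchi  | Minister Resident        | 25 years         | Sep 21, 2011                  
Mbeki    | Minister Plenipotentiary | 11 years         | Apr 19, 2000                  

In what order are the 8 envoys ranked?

By class of mission: Andersen, Baptiste, Leclerc and Horvat (High Commissioner); then Drummond, Mbeki and Vance (Minister Plenipotentiary); then Bianchi (Minister Resident).
Among Andersen, Baptiste, Leclerc and Horvat, by date of arrival in the capital (earlier first) (reversed rule for this group): Andersen (Aug 5, 2002) before Baptiste and Leclerc (Aug 9, 2002) before Horvat (Apr 19, 2006).
Among Baptiste and Leclerc, by years accredited (higher first): Baptiste (18 years) before Leclerc (1 year).
Drummond, Mbeki and Vance all have date of arrival in the capital Apr 19, 2000, so the next rule applies.
Among Drummond, Mbeki and Vance, by years accredited (higher first): Drummond (16 years) before Mbeki (11 years) before Vance (5 years).
Full order: Andersen, Baptiste, Leclerc, Horvat, Drummond, Mbeki, Vance, Bianchi.

Andersen, Baptiste, Leclerc, Horvat, Drummond, Mbeki, Vance, Bianchi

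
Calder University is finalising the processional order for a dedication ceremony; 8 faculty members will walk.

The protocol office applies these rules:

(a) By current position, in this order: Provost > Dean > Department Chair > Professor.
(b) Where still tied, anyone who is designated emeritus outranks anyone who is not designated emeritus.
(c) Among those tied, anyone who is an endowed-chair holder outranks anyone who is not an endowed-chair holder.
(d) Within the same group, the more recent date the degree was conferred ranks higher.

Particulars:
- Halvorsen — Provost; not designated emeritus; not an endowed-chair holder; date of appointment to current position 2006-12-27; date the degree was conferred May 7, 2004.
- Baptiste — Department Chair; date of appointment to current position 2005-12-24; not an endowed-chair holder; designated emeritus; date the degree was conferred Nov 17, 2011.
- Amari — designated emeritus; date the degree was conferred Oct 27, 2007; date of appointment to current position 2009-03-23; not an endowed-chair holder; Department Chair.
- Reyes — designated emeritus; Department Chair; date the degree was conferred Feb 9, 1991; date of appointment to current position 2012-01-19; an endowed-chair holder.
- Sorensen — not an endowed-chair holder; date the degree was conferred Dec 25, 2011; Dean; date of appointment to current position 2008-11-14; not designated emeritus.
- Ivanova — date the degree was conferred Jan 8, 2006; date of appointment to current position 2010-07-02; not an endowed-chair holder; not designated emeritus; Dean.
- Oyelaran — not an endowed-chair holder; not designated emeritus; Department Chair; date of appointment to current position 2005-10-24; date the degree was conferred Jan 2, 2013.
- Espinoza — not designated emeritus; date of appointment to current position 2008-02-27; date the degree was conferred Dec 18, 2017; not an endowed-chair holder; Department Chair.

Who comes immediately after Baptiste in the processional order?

Amari

By current position: Halvorsen (Provost); then Sorensen and Ivanova (Dean); then Reyes, Baptiste, Amari, Espinoza and Oyelaran (Department Chair).
Sorensen and Ivanova are each not designated emeritus, so the next rule applies.
Sorensen and Ivanova are each not an endowed-chair holder, so the next rule applies.
Among Sorensen and Ivanova, by date the degree was conferred (later first): Sorensen (Dec 25, 2011) before Ivanova (Jan 8, 2006).
Among Reyes, Baptiste, Amari, Espinoza and Oyelaran, designated emeritus before not designated emeritus: Reyes, Baptiste and Amari (designated emeritus) before Espinoza and Oyelaran (not designated emeritus).
Among Reyes, Baptiste and Amari, an endowed-chair holder before not an endowed-chair holder: Reyes (an endowed-chair holder) before Baptiste and Amari (not an endowed-chair holder).
Among Baptiste and Amari, by date the degree was conferred (later first): Baptiste (Nov 17, 2011) before Amari (Oct 27, 2007).
Espinoza and Oyelaran are each not an endowed-chair holder, so the next rule applies.
Among Espinoza and Oyelaran, by date the degree was conferred (later first): Espinoza (Dec 18, 2017) before Oyelaran (Jan 2, 2013).
Order: Halvorsen, Sorensen, Ivanova, Reyes, Baptiste, Amari, Espinoza, Oyelaran.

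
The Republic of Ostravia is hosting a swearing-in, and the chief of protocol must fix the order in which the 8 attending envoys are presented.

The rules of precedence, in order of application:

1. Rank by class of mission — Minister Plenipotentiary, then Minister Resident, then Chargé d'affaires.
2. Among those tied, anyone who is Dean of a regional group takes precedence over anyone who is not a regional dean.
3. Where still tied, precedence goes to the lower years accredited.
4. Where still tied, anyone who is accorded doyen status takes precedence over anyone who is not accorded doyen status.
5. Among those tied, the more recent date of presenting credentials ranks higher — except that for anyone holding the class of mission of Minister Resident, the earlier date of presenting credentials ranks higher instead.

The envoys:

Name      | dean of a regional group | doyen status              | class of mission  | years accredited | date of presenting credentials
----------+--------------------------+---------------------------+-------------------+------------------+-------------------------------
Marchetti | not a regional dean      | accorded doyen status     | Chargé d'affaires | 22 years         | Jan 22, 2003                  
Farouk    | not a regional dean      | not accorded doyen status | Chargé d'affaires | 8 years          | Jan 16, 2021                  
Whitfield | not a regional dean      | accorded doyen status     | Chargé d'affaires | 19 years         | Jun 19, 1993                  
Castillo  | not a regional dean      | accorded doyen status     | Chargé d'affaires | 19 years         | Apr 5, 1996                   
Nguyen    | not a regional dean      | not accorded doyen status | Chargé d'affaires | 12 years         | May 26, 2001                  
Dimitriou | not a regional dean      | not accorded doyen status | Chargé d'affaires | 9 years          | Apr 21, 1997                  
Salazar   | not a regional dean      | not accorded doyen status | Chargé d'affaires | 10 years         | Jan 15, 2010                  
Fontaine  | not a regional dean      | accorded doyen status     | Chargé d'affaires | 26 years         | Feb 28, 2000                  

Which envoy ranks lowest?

By class of mission: Farouk, Dimitriou, Salazar, Nguyen, Castillo, Whitfield, Marchetti and Fontaine (Chargé d'affaires).
Farouk, Dimitriou, Salazar, Nguyen, Castillo, Whitfield, Marchetti and Fontaine are each not a regional dean, so the next rule applies.
Among Farouk, Dimitriou, Salazar, Nguyen, Castillo, Whitfield, Marchetti and Fontaine, by years accredited (lower first): Farouk (8 years) before Dimitriou (9 years) before Salazar (10 years) before Nguyen (12 years) before Castillo and Whitfield (19 years) before Marchetti (22 years) before Fontaine (26 years).
Castillo and Whitfield are each accorded doyen status, so the next rule applies.
Among Castillo and Whitfield, by date of presenting credentials (later first): Castillo (Apr 5, 1996) before Whitfield (Jun 19, 1993).
Order: Farouk, Dimitriou, Salazar, Nguyen, Castillo, Whitfield, Marchetti, Fontaine.

Fontaine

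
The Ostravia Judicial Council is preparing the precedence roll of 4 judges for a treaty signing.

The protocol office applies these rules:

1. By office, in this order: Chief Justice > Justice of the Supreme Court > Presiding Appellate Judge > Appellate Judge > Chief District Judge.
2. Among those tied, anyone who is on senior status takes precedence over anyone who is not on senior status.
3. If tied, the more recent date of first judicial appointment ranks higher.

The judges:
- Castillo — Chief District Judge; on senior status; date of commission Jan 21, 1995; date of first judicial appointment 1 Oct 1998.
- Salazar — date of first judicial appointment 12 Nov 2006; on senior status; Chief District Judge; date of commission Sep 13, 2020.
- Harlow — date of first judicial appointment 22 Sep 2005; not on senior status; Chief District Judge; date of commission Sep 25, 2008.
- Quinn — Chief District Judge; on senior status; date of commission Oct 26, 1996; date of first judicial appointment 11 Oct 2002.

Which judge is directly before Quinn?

By office: Salazar, Quinn, Castillo and Harlow (Chief District Judge).
Among Salazar, Quinn, Castillo and Harlow, on senior status before not on senior status: Salazar, Quinn and Castillo (on senior status) before Harlow (not on senior status).
Among Salazar, Quinn and Castillo, by date of first judicial appointment (later first): Salazar (12 Nov 2006) before Quinn (11 Oct 2002) before Castillo (1 Oct 1998).
Order: Salazar, Quinn, Castillo, Harlow.

Salazar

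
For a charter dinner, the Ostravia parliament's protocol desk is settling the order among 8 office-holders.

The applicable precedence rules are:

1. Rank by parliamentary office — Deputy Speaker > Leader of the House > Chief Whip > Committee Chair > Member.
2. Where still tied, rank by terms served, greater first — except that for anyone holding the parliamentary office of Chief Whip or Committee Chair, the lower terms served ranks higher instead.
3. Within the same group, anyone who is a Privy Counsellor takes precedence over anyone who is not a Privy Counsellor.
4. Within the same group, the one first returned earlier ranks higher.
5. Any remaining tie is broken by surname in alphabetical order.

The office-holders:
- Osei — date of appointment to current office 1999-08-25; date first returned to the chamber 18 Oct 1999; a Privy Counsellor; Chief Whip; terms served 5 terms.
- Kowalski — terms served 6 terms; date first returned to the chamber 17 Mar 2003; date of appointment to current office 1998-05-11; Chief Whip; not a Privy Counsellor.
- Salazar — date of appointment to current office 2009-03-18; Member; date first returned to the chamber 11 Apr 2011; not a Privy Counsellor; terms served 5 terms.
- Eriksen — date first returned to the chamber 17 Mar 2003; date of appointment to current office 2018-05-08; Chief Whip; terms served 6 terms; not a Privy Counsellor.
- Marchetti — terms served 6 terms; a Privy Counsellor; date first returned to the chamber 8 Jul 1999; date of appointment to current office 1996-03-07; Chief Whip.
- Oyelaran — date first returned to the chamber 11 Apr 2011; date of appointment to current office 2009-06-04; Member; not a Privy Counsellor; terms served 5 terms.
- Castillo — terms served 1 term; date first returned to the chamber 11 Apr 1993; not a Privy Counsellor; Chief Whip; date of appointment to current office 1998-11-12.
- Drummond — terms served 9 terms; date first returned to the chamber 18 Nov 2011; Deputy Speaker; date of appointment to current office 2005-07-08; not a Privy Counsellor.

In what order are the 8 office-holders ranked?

By parliamentary office: Drummond (Deputy Speaker); then Castillo, Osei, Marchetti, Eriksen and Kowalski (Chief Whip); then Oyelaran and Salazar (Member).
Among Castillo, Osei, Marchetti, Eriksen and Kowalski, by terms served (lower first) (reversed rule for this group): Castillo (1 term) before Osei (5 terms) before Marchetti, Eriksen and Kowalski (6 terms).
Among Marchetti, Eriksen and Kowalski, a Privy Counsellor before not a Privy Counsellor: Marchetti (a Privy Counsellor) before Eriksen and Kowalski (not a Privy Counsellor).
Eriksen and Kowalski both have date first returned to the chamber 17 Mar 2003, so the next rule applies.
Among Eriksen and Kowalski, alphabetically by surname: Eriksen before Kowalski.
Oyelaran and Salazar both have terms served 5 terms, so the next rule applies.
Oyelaran and Salazar are each not a Privy Counsellor, so the next rule applies.
Oyelaran and Salazar both have date first returned to the chamber 11 Apr 2011, so the next rule applies.
Among Oyelaran and Salazar, alphabetically by surname: Oyelaran before Salazar.
Full order: Drummond, Castillo, Osei, Marchetti, Eriksen, Kowalski, Oyelaran, Salazar.

Drummond, Castillo, Osei, Marchetti, Eriksen, Kowalski, Oyelaran, Salazar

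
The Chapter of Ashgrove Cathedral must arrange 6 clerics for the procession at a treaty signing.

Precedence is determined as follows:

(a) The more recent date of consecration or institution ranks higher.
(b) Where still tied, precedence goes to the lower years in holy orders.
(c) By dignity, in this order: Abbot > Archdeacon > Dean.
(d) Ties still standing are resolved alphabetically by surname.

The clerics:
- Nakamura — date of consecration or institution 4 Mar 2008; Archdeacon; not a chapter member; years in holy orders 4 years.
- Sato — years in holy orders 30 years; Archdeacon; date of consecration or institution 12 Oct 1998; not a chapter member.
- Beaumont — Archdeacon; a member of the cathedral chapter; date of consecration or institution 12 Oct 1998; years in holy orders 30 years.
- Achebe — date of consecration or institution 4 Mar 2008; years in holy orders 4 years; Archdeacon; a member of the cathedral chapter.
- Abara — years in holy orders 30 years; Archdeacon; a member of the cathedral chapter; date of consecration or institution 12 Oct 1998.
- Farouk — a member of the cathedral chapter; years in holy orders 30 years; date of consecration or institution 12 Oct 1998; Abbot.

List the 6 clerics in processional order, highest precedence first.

By date of consecration or institution (later first): Achebe and Nakamura (both 4 Mar 2008); then Farouk, Abara, Beaumont and Sato (each 12 Oct 1998).
Achebe and Nakamura both have years in holy orders 4 years, so the next rule applies.
Achebe and Nakamura are each Archdeacon, so the next rule applies.
Among Achebe and Nakamura, alphabetically by surname: Achebe before Nakamura.
Farouk, Abara, Beaumont and Sato all have years in holy orders 30 years, so the next rule applies.
Among Farouk, Abara, Beaumont and Sato, by dignity: Farouk (Abbot) before Abara, Beaumont and Sato (Archdeacon).
Among Abara, Beaumont and Sato, alphabetically by surname: Abara before Beaumont before Sato.
Full order: Achebe, Nakamura, Farouk, Abara, Beaumont, Sato.

Achebe, Nakamura, Farouk, Abara, Beaumont, Sato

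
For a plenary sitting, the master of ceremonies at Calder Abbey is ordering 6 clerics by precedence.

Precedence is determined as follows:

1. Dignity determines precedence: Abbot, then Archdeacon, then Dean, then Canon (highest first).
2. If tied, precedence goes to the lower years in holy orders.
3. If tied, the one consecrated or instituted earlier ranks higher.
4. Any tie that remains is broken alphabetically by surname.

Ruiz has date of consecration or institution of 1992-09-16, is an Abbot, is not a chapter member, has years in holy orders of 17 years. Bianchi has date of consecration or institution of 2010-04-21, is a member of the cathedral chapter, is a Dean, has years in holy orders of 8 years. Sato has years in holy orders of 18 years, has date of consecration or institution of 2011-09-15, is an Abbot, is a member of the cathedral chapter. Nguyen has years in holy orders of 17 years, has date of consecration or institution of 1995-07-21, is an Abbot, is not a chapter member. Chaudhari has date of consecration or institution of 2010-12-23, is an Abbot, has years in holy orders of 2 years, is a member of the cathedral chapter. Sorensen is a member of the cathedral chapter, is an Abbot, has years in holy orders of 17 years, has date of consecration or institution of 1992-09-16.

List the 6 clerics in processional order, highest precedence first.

Chaudhari, Ruiz, Sorensen, Nguyen, Sato, Bianchi

By dignity: Chaudhari, Ruiz, Sorensen, Nguyen and Sato (Abbot); then Bianchi (Dean).
Among Chaudhari, Ruiz, Sorensen, Nguyen and Sato, by years in holy orders (lower first): Chaudhari (2 years) before Ruiz, Sorensen and Nguyen (17 years) before Sato (18 years).
Among Ruiz, Sorensen and Nguyen, by date of consecration or institution (earlier first): Ruiz and Sorensen (1992-09-16) before Nguyen (1995-07-21).
Among Ruiz and Sorensen, alphabetically by surname: Ruiz before Sorensen.
Full order: Chaudhari, Ruiz, Sorensen, Nguyen, Sato, Bianchi.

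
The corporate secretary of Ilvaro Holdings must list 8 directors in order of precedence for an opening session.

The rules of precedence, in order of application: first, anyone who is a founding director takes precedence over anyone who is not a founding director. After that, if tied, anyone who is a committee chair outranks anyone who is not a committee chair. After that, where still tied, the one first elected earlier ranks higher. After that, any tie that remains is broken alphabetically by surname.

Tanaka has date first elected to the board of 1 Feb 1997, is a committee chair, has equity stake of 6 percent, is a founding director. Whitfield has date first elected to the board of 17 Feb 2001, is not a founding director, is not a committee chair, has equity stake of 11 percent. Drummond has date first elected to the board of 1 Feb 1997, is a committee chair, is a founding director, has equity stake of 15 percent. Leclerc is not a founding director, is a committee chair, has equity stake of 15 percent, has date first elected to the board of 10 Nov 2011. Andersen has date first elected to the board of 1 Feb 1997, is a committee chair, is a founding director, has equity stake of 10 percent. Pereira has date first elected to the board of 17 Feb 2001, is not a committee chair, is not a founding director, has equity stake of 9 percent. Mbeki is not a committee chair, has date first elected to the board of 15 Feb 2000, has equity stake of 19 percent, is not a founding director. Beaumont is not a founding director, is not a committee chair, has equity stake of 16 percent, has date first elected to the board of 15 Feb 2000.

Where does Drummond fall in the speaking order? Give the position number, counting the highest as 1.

By the first rule: Andersen, Drummond and Tanaka (each a founding director); then Leclerc, Beaumont, Mbeki, Pereira and Whitfield (each not a founding director).
Andersen, Drummond and Tanaka are each a committee chair, so the next rule applies.
Andersen, Drummond and Tanaka all have date first elected to the board 1 Feb 1997, so the next rule applies.
Among Andersen, Drummond and Tanaka, alphabetically by surname: Andersen before Drummond before Tanaka.
Among Leclerc, Beaumont, Mbeki, Pereira and Whitfield, a committee chair before not a committee chair: Leclerc (a committee chair) before Beaumont, Mbeki, Pereira and Whitfield (not a committee chair).
Among Beaumont, Mbeki, Pereira and Whitfield, by date first elected to the board (earlier first): Beaumont and Mbeki (15 Feb 2000) before Pereira and Whitfield (17 Feb 2001).
Among Beaumont and Mbeki, alphabetically by surname: Beaumont before Mbeki.
Among Pereira and Whitfield, alphabetically by surname: Pereira before Whitfield.
Order: Andersen, Drummond, Tanaka, Leclerc, Beaumont, Mbeki, Pereira, Whitfield. So position 2.

2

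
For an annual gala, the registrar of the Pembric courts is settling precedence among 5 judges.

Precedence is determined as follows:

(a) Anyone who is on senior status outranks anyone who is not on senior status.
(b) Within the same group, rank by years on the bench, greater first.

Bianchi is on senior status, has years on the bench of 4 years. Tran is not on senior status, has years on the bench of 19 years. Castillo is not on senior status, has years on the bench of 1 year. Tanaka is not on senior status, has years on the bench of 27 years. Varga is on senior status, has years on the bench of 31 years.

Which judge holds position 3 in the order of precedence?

Tanaka

By the first rule: Varga and Bianchi (both on senior status); then Tanaka, Tran and Castillo (each not on senior status).
Among Varga and Bianchi, by years on the bench (higher first): Varga (31 years) before Bianchi (4 years).
Among Tanaka, Tran and Castillo, by years on the bench (higher first): Tanaka (27 years) before Tran (19 years) before Castillo (1 year).
Order: Varga, Bianchi, Tanaka, Tran, Castillo.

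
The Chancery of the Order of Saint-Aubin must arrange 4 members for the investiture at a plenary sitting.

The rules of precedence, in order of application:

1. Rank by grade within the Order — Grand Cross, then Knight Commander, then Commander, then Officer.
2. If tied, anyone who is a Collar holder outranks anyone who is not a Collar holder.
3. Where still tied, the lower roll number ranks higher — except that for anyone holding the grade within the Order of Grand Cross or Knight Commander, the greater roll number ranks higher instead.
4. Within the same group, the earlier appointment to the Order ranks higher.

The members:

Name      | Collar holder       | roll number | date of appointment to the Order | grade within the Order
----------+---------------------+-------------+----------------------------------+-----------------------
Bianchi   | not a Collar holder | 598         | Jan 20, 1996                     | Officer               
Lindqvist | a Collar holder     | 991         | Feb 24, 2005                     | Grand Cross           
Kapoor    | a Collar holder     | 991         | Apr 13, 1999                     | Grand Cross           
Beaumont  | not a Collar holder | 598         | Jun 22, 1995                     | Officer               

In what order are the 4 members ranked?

By grade within the Order: Kapoor and Lindqvist (Grand Cross); then Beaumont and Bianchi (Officer).
Kapoor and Lindqvist are each a Collar holder, so the next rule applies.
Kapoor and Lindqvist both have roll number 991, so the next rule applies.
Among Kapoor and Lindqvist, by date of appointment to the Order (earlier first): Kapoor (Apr 13, 1999) before Lindqvist (Feb 24, 2005).
Beaumont and Bianchi are each not a Collar holder, so the next rule applies.
Beaumont and Bianchi both have roll number 598, so the next rule applies.
Among Beaumont and Bianchi, by date of appointment to the Order (earlier first): Beaumont (Jun 22, 1995) before Bianchi (Jan 20, 1996).
Full order: Kapoor, Lindqvist, Beaumont, Bianchi.

Kapoor, Lindqvist, Beaumont, Bianchi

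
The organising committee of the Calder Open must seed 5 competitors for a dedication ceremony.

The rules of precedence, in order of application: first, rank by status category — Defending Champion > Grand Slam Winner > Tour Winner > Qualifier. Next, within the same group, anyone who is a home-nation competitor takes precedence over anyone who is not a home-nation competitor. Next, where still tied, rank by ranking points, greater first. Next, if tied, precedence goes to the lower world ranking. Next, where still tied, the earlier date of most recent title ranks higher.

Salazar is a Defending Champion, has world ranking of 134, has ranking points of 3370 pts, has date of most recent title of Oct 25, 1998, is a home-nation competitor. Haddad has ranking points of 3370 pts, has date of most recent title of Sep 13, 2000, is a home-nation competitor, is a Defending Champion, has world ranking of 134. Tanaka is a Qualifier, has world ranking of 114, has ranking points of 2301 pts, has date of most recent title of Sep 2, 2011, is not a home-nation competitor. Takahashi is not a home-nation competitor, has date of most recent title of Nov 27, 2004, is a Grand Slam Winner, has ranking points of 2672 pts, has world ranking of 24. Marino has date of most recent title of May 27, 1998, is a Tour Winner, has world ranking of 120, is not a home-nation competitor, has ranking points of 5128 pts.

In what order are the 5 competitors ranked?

By status category: Salazar and Haddad (Defending Champion); then Takahashi (Grand Slam Winner); then Marino (Tour Winner); then Tanaka (Qualifier).
Salazar and Haddad are each a home-nation competitor, so the next rule applies.
Salazar and Haddad both have ranking points 3370 pts, so the next rule applies.
Salazar and Haddad both have world ranking 134, so the next rule applies.
Among Salazar and Haddad, by date of most recent title (earlier first): Salazar (Oct 25, 1998) before Haddad (Sep 13, 2000).
Full order: Salazar, Haddad, Takahashi, Marino, Tanaka.

Salazar, Haddad, Takahashi, Marino, Tanaka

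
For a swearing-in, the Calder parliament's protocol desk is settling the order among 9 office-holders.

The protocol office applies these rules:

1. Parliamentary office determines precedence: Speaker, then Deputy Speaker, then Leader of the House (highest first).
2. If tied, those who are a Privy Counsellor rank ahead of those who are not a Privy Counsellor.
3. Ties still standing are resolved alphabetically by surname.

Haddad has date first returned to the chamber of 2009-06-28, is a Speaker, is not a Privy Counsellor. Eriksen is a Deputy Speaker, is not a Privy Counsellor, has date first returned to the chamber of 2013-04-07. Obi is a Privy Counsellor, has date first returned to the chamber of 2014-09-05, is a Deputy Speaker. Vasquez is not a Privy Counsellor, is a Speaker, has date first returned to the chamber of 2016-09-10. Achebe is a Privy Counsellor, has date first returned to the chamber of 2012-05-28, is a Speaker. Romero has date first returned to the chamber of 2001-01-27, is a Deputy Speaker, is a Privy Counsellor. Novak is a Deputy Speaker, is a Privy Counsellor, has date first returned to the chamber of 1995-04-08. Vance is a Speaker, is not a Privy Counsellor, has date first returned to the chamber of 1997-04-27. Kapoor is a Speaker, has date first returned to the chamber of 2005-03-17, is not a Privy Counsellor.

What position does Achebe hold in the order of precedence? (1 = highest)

1

By parliamentary office: Achebe, Haddad, Kapoor, Vance and Vasquez (Speaker); then Novak, Obi, Romero and Eriksen (Deputy Speaker).
Among Achebe, Haddad, Kapoor, Vance and Vasquez, a Privy Counsellor before not a Privy Counsellor: Achebe (a Privy Counsellor) before Haddad, Kapoor, Vance and Vasquez (not a Privy Counsellor).
Among Haddad, Kapoor, Vance and Vasquez, alphabetically by surname: Haddad before Kapoor before Vance before Vasquez.
Among Novak, Obi, Romero and Eriksen, a Privy Counsellor before not a Privy Counsellor: Novak, Obi and Romero (a Privy Counsellor) before Eriksen (not a Privy Counsellor).
Among Novak, Obi and Romero, alphabetically by surname: Novak before Obi before Romero.
Order: Achebe, Haddad, Kapoor, Vance, Vasquez, Novak, Obi, Romero, Eriksen. So position 1.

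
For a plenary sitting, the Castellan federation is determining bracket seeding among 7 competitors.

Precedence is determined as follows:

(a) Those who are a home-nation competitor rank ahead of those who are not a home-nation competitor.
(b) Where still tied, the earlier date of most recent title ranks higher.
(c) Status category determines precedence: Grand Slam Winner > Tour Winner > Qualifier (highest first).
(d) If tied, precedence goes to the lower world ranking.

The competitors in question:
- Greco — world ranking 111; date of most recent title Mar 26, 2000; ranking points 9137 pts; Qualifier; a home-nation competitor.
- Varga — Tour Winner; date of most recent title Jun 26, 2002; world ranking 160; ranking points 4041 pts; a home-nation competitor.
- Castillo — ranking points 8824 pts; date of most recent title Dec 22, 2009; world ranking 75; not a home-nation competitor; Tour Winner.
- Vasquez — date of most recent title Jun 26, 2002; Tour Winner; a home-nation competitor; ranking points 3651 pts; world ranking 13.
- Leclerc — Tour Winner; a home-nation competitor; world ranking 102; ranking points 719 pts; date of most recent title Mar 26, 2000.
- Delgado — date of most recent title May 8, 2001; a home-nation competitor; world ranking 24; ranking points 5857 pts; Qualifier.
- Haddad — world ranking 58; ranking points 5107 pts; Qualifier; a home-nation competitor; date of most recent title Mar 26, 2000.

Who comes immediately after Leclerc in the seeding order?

By the first rule: Leclerc, Haddad, Greco, Delgado, Vasquez and Varga (each a home-nation competitor); then Castillo (not a home-nation competitor).
Among Leclerc, Haddad, Greco, Delgado, Vasquez and Varga, by date of most recent title (earlier first): Leclerc, Haddad and Greco (Mar 26, 2000) before Delgado (May 8, 2001) before Vasquez and Varga (Jun 26, 2002).
Among Leclerc, Haddad and Greco, by status category: Leclerc (Tour Winner) before Haddad and Greco (Qualifier).
Among Haddad and Greco, by world ranking (lower first): Haddad (58) before Greco (111).
Vasquez and Varga are each Tour Winner, so the next rule applies.
Among Vasquez and Varga, by world ranking (lower first): Vasquez (13) before Varga (160).
Order: Leclerc, Haddad, Greco, Delgado, Vasquez, Varga, Castillo.

Haddad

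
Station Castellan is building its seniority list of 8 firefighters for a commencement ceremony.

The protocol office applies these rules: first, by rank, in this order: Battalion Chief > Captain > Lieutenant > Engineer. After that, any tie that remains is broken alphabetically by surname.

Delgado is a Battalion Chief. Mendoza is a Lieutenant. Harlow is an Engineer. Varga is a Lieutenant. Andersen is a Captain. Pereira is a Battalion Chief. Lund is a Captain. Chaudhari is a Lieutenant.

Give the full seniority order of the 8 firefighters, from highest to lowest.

Delgado, Pereira, Andersen, Lund, Chaudhari, Mendoza, Varga, Harlow

By rank: Delgado and Pereira (Battalion Chief); then Andersen and Lund (Captain); then Chaudhari, Mendoza and Varga (Lieutenant); then Harlow (Engineer).
Among Delgado and Pereira, alphabetically by surname: Delgado before Pereira.
Among Andersen and Lund, alphabetically by surname: Andersen before Lund.
Among Chaudhari, Mendoza and Varga, alphabetically by surname: Chaudhari before Mendoza before Varga.
Full order: Delgado, Pereira, Andersen, Lund, Chaudhari, Mendoza, Varga, Harlow.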